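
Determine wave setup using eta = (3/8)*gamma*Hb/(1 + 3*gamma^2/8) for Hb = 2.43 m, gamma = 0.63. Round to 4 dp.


eta = (3/8) * gamma * Hb / (1 + 3*gamma^2/8)
Numerator = (3/8) * 0.63 * 2.43 = 0.574088
Denominator = 1 + 3*0.63^2/8 = 1 + 0.148838 = 1.148838
eta = 0.574088 / 1.148838
eta = 0.4997 m

0.4997


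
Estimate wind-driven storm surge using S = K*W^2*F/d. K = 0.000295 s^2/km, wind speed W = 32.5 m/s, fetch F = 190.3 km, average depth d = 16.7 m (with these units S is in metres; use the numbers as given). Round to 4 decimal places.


S = K * W^2 * F / d
W^2 = 32.5^2 = 1056.25
S = 0.000295 * 1056.25 * 190.3 / 16.7
Numerator = 0.000295 * 1056.25 * 190.3 = 59.296291
S = 59.296291 / 16.7 = 3.5507 m

3.5507


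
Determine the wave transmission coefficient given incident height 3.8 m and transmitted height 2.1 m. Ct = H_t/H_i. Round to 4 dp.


Ct = H_t / H_i
Ct = 2.1 / 3.8
Ct = 0.5526

0.5526


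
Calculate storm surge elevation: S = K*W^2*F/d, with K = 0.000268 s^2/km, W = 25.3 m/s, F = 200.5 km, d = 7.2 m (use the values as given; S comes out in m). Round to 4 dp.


S = K * W^2 * F / d
W^2 = 25.3^2 = 640.09
S = 0.000268 * 640.09 * 200.5 / 7.2
Numerator = 0.000268 * 640.09 * 200.5 = 34.394596
S = 34.394596 / 7.2 = 4.7770 m

4.7770


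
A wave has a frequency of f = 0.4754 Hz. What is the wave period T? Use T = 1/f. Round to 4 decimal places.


T = 1 / f
T = 1 / 0.4754
T = 2.1035 s

2.1035


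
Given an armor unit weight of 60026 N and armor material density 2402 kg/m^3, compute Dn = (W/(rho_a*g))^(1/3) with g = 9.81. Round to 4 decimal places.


V = W / (rho_a * g)
V = 60026 / (2402 * 9.81)
V = 60026 / 23563.62
V = 2.547401 m^3
Dn = V^(1/3) = 2.547401^(1/3)
Dn = 1.3657 m

1.3657


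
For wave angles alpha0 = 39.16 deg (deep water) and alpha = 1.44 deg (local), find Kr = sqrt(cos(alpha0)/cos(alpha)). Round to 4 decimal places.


Kr = sqrt(cos(alpha0) / cos(alpha))
cos(39.16) = 0.775386
cos(1.44) = 0.999684
Kr = sqrt(0.775386 / 0.999684)
Kr = sqrt(0.775630)
Kr = 0.8807

0.8807


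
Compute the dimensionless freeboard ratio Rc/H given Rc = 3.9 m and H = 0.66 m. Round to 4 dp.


Relative freeboard = Rc / H
= 3.9 / 0.66
= 5.9091

5.9091


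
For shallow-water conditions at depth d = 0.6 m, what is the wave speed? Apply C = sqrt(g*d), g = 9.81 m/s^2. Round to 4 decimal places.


Using the shallow-water approximation:
C = sqrt(g * d) = sqrt(9.81 * 0.6)
C = sqrt(5.8860)
C = 2.4261 m/s

2.4261


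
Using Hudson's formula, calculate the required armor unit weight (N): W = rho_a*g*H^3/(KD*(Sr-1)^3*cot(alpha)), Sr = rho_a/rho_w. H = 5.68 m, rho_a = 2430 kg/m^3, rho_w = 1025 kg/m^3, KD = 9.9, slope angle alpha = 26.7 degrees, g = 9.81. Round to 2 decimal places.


Sr = rho_a / rho_w = 2430 / 1025 = 2.370732
(Sr - 1) = 1.370732
(Sr - 1)^3 = 2.575475
cot(26.7) = 1 / tan(26.7) = 1 / 0.502948 = 1.988279
Numerator = 2430 * 9.81 * 5.68^3 = 4368378.7731
Denominator = 9.9 * 2.575475 * 1.988279 = 50.695549
W = 4368378.7731 / 50.695549
W = 86168.88 N

86168.88


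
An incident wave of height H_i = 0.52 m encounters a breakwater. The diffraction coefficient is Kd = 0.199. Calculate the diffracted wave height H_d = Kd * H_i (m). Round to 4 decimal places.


H_d = Kd * H_i
H_d = 0.199 * 0.52
H_d = 0.1035 m

0.1035


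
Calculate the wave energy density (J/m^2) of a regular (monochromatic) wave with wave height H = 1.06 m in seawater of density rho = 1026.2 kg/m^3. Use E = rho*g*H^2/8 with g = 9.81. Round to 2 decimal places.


E = (1/8) * rho * g * H^2
E = (1/8) * 1026.2 * 9.81 * 1.06^2
E = 0.125 * 1026.2 * 9.81 * 1.1236
E = 1413.91 J/m^2

1413.91


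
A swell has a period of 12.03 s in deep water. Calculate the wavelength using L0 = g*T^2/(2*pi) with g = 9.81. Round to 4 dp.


L0 = g * T^2 / (2 * pi)
L0 = 9.81 * 12.03^2 / (2 * pi)
L0 = 9.81 * 144.7209 / 6.28319
L0 = 1419.7120 / 6.28319
L0 = 225.9542 m

225.9542


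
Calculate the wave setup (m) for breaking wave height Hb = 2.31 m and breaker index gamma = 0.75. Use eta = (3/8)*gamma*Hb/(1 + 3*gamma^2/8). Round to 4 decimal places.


eta = (3/8) * gamma * Hb / (1 + 3*gamma^2/8)
Numerator = (3/8) * 0.75 * 2.31 = 0.649687
Denominator = 1 + 3*0.75^2/8 = 1 + 0.210938 = 1.210938
eta = 0.649687 / 1.210938
eta = 0.5365 m

0.5365


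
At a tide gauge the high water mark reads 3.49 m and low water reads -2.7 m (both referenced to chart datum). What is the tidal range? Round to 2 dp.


Tidal range = High water - Low water
Tidal range = 3.49 - (-2.7)
Tidal range = 6.19 m

6.19


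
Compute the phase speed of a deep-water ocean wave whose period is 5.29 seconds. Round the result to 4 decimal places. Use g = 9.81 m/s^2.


We use the deep-water celerity formula:
C = g * T / (2 * pi)
C = 9.81 * 5.29 / (2 * 3.14159...)
C = 51.894900 / 6.283185
C = 8.2593 m/s

8.2593


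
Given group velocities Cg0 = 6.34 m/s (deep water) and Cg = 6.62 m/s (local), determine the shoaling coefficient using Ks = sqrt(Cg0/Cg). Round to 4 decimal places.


Ks = sqrt(Cg0 / Cg)
Ks = sqrt(6.34 / 6.62)
Ks = sqrt(0.9577)
Ks = 0.9786

0.9786


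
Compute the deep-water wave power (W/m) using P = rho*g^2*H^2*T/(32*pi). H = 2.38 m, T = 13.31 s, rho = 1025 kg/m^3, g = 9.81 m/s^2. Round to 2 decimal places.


P = rho * g^2 * H^2 * T / (32 * pi)
P = 1025 * 9.81^2 * 2.38^2 * 13.31 / (32 * pi)
P = 1025 * 96.2361 * 5.6644 * 13.31 / 100.53096
P = 73976.54 W/m

73976.54


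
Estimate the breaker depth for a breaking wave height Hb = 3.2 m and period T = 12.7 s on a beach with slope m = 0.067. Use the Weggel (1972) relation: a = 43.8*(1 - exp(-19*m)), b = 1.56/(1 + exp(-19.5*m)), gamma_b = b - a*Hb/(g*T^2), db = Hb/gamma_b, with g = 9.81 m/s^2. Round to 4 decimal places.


a = 43.8 * (1 - exp(-19 * m))
exp(-19 * 0.067) = exp(-1.2730) = 0.279990
a = 43.8 * (1 - 0.279990) = 31.536421
b = 1.56 / (1 + exp(-19.5 * m))
exp(-19.5 * 0.067) = exp(-1.3065) = 0.270766
b = 1.56 / (1 + 0.270766) = 1.227606
Hb / (g * T^2) = 3.2 / (9.81 * 12.7^2) = 3.2 / 1582.2549 = 0.00202243
gamma_b = b - a * Hb/(g*T^2) = 1.227606 - 31.536421 * 0.00202243 = 1.163826
db = Hb / gamma_b = 3.2 / 1.163826
db = 2.7496 m

2.7496


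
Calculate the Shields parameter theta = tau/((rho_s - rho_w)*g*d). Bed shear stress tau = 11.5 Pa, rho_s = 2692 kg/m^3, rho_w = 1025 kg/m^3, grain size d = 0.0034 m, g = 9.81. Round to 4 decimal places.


theta = tau / ((rho_s - rho_w) * g * d)
rho_s - rho_w = 2692 - 1025 = 1667
Denominator = 1667 * 9.81 * 0.0034 = 55.601118
theta = 11.5 / 55.601118
theta = 0.2068

0.2068


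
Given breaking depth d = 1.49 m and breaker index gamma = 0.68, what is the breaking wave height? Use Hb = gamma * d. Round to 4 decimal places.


Hb = gamma * d
Hb = 0.68 * 1.49
Hb = 1.0132 m

1.0132


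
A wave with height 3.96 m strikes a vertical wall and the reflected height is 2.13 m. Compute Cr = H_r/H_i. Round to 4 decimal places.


Cr = H_r / H_i
Cr = 2.13 / 3.96
Cr = 0.5379

0.5379


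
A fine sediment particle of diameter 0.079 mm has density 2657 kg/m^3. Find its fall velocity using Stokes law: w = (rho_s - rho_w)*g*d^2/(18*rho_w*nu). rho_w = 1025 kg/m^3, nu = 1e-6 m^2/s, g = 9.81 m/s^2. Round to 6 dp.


w = (rho_s - rho_w) * g * d^2 / (18 * rho_w * nu)
d = 0.079 mm = 0.000079 m
rho_s - rho_w = 2657 - 1025 = 1632
Numerator = 1632 * 9.81 * (0.000079)^2 = 0.000099917911
Denominator = 18 * 1025 * 1e-6 = 0.018450
w = 0.005416 m/s

0.005416


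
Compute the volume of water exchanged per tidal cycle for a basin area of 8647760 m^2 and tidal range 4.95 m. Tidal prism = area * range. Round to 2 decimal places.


Tidal prism = Area * Tidal range
P = 8647760 * 4.95
P = 42806412.00 m^3

42806412.00


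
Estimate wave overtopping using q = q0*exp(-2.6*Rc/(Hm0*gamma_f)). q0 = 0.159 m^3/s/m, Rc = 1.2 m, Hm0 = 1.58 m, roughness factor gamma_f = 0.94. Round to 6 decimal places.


q = q0 * exp(-2.6 * Rc / (Hm0 * gamma_f))
Exponent = -2.6 * 1.2 / (1.58 * 0.94)
= -2.6 * 1.2 / 1.4852
= -2.100727
exp(-2.100727) = 0.122367
q = 0.159 * 0.122367
q = 0.019456 m^3/s/m

0.019456


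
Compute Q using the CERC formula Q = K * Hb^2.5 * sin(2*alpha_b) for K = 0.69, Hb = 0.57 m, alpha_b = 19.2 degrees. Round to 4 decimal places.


Q = K * Hb^2.5 * sin(2 * alpha_b)
Hb^2.5 = 0.57^2.5 = 0.245294
sin(2 * 19.2) = sin(38.4) = 0.621148
Q = 0.69 * 0.245294 * 0.621148
Q = 0.1051 m^3/s

0.1051


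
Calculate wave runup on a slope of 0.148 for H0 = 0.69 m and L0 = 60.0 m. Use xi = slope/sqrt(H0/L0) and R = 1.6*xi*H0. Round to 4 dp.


xi = slope / sqrt(H0/L0)
H0/L0 = 0.69/60.0 = 0.011500
sqrt(0.011500) = 0.107238
xi = 0.148 / 0.107238 = 1.380107
R = 1.6 * xi * H0 = 1.6 * 1.380107 * 0.69
R = 1.5236 m

1.5236


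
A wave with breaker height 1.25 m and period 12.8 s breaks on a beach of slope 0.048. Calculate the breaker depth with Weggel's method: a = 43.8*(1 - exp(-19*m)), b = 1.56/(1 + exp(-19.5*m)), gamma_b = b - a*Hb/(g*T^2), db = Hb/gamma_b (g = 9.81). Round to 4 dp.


a = 43.8 * (1 - exp(-19 * m))
exp(-19 * 0.048) = exp(-0.9120) = 0.401720
a = 43.8 * (1 - 0.401720) = 26.204665
b = 1.56 / (1 + exp(-19.5 * m))
exp(-19.5 * 0.048) = exp(-0.9360) = 0.392193
b = 1.56 / (1 + 0.392193) = 1.120534
Hb / (g * T^2) = 1.25 / (9.81 * 12.8^2) = 1.25 / 1607.2704 = 0.00077772
gamma_b = b - a * Hb/(g*T^2) = 1.120534 - 26.204665 * 0.00077772 = 1.100154
db = Hb / gamma_b = 1.25 / 1.100154
db = 1.1362 m

1.1362


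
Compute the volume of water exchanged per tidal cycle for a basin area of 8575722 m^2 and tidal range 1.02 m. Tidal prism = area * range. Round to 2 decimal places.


Tidal prism = Area * Tidal range
P = 8575722 * 1.02
P = 8747236.44 m^3

8747236.44


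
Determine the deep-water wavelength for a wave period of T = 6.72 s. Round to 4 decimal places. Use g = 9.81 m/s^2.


L0 = g * T^2 / (2 * pi)
L0 = 9.81 * 6.72^2 / (2 * pi)
L0 = 9.81 * 45.1584 / 6.28319
L0 = 443.0039 / 6.28319
L0 = 70.5063 m

70.5063


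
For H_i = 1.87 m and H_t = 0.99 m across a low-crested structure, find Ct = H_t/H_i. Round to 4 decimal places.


Ct = H_t / H_i
Ct = 0.99 / 1.87
Ct = 0.5294

0.5294


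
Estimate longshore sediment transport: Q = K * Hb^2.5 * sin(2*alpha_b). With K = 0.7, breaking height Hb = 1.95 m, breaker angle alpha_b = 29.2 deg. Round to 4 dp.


Q = K * Hb^2.5 * sin(2 * alpha_b)
Hb^2.5 = 1.95^2.5 = 5.309902
sin(2 * 29.2) = sin(58.4) = 0.851727
Q = 0.7 * 5.309902 * 0.851727
Q = 3.1658 m^3/s

3.1658


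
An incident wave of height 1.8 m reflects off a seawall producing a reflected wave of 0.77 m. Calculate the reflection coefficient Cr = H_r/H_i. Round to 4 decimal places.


Cr = H_r / H_i
Cr = 0.77 / 1.8
Cr = 0.4278

0.4278


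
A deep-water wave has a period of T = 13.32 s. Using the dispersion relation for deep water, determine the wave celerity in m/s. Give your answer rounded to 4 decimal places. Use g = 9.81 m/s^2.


We use the deep-water celerity formula:
C = g * T / (2 * pi)
C = 9.81 * 13.32 / (2 * 3.14159...)
C = 130.669200 / 6.283185
C = 20.7966 m/s

20.7966


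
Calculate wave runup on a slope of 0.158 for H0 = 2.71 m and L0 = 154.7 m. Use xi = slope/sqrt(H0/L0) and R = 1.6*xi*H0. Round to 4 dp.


xi = slope / sqrt(H0/L0)
H0/L0 = 2.71/154.7 = 0.017518
sqrt(0.017518) = 0.132355
xi = 0.158 / 0.132355 = 1.193762
R = 1.6 * xi * H0 = 1.6 * 1.193762 * 2.71
R = 5.1762 m

5.1762


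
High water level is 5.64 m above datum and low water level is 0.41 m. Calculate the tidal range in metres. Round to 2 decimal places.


Tidal range = High water - Low water
Tidal range = 5.64 - (0.41)
Tidal range = 5.23 m

5.23


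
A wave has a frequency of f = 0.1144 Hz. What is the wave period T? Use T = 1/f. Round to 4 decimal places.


T = 1 / f
T = 1 / 0.1144
T = 8.7413 s

8.7413


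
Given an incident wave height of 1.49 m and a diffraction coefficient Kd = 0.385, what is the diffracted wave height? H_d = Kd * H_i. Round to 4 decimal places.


H_d = Kd * H_i
H_d = 0.385 * 1.49
H_d = 0.5737 m

0.5737


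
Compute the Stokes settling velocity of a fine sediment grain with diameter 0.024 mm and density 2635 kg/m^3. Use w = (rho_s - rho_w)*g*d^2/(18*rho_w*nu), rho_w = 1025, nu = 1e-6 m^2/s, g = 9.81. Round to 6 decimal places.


w = (rho_s - rho_w) * g * d^2 / (18 * rho_w * nu)
d = 0.024 mm = 0.000024 m
rho_s - rho_w = 2635 - 1025 = 1610
Numerator = 1610 * 9.81 * (0.000024)^2 = 0.000009097402
Denominator = 18 * 1025 * 1e-6 = 0.018450
w = 0.000493 m/s

0.000493


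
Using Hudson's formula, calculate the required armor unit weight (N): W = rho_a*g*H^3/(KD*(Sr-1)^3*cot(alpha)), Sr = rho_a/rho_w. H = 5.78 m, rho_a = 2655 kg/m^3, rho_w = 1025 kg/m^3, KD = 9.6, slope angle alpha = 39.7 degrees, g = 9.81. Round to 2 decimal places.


Sr = rho_a / rho_w = 2655 / 1025 = 2.590244
(Sr - 1) = 1.590244
(Sr - 1)^3 = 4.021529
cot(39.7) = 1 / tan(39.7) = 1 / 0.830216 = 1.204506
Numerator = 2655 * 9.81 * 5.78^3 = 5029410.0821
Denominator = 9.6 * 4.021529 * 1.204506 = 46.501970
W = 5029410.0821 / 46.501970
W = 108154.77 N

108154.77


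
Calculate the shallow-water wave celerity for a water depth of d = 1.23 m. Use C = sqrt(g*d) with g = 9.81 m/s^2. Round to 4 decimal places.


Using the shallow-water approximation:
C = sqrt(g * d) = sqrt(9.81 * 1.23)
C = sqrt(12.0663)
C = 3.4737 m/s

3.4737


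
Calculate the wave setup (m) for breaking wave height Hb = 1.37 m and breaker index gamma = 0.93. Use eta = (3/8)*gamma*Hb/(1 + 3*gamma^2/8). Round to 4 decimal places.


eta = (3/8) * gamma * Hb / (1 + 3*gamma^2/8)
Numerator = (3/8) * 0.93 * 1.37 = 0.477788
Denominator = 1 + 3*0.93^2/8 = 1 + 0.324338 = 1.324338
eta = 0.477788 / 1.324338
eta = 0.3608 m

0.3608


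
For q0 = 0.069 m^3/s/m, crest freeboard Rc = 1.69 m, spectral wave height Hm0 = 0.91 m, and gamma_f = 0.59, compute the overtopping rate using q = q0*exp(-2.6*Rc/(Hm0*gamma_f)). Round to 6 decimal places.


q = q0 * exp(-2.6 * Rc / (Hm0 * gamma_f))
Exponent = -2.6 * 1.69 / (0.91 * 0.59)
= -2.6 * 1.69 / 0.5369
= -8.184019
exp(-8.184019) = 0.000279
q = 0.069 * 0.000279
q = 0.000019 m^3/s/m

0.000019


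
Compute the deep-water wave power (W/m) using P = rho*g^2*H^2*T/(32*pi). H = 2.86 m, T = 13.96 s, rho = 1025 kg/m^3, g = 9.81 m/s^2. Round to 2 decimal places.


P = rho * g^2 * H^2 * T / (32 * pi)
P = 1025 * 9.81^2 * 2.86^2 * 13.96 / (32 * pi)
P = 1025 * 96.2361 * 8.1796 * 13.96 / 100.53096
P = 112041.65 W/m

112041.65


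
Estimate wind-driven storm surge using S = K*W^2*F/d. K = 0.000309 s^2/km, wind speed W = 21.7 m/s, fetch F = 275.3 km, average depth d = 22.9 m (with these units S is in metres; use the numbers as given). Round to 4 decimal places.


S = K * W^2 * F / d
W^2 = 21.7^2 = 470.89
S = 0.000309 * 470.89 * 275.3 / 22.9
Numerator = 0.000309 * 470.89 * 275.3 = 40.057529
S = 40.057529 / 22.9 = 1.7492 m

1.7492


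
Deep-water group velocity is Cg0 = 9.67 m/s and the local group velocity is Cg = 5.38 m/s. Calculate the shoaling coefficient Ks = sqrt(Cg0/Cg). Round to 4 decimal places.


Ks = sqrt(Cg0 / Cg)
Ks = sqrt(9.67 / 5.38)
Ks = sqrt(1.7974)
Ks = 1.3407

1.3407


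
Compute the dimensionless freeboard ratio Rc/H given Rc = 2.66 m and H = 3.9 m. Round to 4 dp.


Relative freeboard = Rc / H
= 2.66 / 3.9
= 0.6821

0.6821


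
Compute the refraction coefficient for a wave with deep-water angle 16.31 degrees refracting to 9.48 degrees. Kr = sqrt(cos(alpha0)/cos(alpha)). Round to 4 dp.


Kr = sqrt(cos(alpha0) / cos(alpha))
cos(16.31) = 0.959756
cos(9.48) = 0.986343
Kr = sqrt(0.959756 / 0.986343)
Kr = sqrt(0.973045)
Kr = 0.9864

0.9864


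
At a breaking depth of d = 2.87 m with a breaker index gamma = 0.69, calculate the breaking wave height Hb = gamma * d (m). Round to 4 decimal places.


Hb = gamma * d
Hb = 0.69 * 2.87
Hb = 1.9803 m

1.9803


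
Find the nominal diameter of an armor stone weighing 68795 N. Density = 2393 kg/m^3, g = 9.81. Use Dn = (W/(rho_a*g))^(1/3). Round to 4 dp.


V = W / (rho_a * g)
V = 68795 / (2393 * 9.81)
V = 68795 / 23475.33
V = 2.930523 m^3
Dn = V^(1/3) = 2.930523^(1/3)
Dn = 1.4310 m

1.4310


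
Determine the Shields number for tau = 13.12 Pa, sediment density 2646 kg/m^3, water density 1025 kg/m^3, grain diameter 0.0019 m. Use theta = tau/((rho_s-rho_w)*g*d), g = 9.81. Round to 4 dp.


theta = tau / ((rho_s - rho_w) * g * d)
rho_s - rho_w = 2646 - 1025 = 1621
Denominator = 1621 * 9.81 * 0.0019 = 30.213819
theta = 13.12 / 30.213819
theta = 0.4342

0.4342


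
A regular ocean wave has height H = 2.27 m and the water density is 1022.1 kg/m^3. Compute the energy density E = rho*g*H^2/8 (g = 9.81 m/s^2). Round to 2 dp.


E = (1/8) * rho * g * H^2
E = (1/8) * 1022.1 * 9.81 * 2.27^2
E = 0.125 * 1022.1 * 9.81 * 5.1529
E = 6458.39 J/m^2

6458.39


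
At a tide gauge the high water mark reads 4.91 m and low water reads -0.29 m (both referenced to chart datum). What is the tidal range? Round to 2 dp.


Tidal range = High water - Low water
Tidal range = 4.91 - (-0.29)
Tidal range = 5.20 m

5.20


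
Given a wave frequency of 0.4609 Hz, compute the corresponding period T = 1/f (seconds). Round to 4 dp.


T = 1 / f
T = 1 / 0.4609
T = 2.1697 s

2.1697


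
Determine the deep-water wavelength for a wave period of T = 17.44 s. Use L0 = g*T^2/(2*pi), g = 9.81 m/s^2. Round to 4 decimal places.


L0 = g * T^2 / (2 * pi)
L0 = 9.81 * 17.44^2 / (2 * pi)
L0 = 9.81 * 304.1536 / 6.28319
L0 = 2983.7468 / 6.28319
L0 = 474.8781 m

474.8781


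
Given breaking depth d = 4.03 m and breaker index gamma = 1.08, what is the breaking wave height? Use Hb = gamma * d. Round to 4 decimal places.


Hb = gamma * d
Hb = 1.08 * 4.03
Hb = 4.3524 m

4.3524


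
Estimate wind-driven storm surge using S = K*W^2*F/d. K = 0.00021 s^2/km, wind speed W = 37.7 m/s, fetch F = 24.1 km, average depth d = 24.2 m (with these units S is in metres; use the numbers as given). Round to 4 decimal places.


S = K * W^2 * F / d
W^2 = 37.7^2 = 1421.29
S = 0.00021 * 1421.29 * 24.1 / 24.2
Numerator = 0.00021 * 1421.29 * 24.1 = 7.193149
S = 7.193149 / 24.2 = 0.2972 m

0.2972


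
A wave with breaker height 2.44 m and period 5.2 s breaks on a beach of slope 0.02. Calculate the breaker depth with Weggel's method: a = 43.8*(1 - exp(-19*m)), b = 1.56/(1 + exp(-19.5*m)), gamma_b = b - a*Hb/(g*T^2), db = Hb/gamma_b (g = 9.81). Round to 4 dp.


a = 43.8 * (1 - exp(-19 * m))
exp(-19 * 0.02) = exp(-0.3800) = 0.683861
a = 43.8 * (1 - 0.683861) = 13.846870
b = 1.56 / (1 + exp(-19.5 * m))
exp(-19.5 * 0.02) = exp(-0.3900) = 0.677057
b = 1.56 / (1 + 0.677057) = 0.930201
Hb / (g * T^2) = 2.44 / (9.81 * 5.2^2) = 2.44 / 265.2624 = 0.00919844
gamma_b = b - a * Hb/(g*T^2) = 0.930201 - 13.846870 * 0.00919844 = 0.802831
db = Hb / gamma_b = 2.44 / 0.802831
db = 3.0392 m

3.0392


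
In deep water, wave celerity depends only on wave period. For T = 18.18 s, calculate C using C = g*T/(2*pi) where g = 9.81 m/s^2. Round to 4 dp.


We use the deep-water celerity formula:
C = g * T / (2 * pi)
C = 9.81 * 18.18 / (2 * 3.14159...)
C = 178.345800 / 6.283185
C = 28.3846 m/s

28.3846


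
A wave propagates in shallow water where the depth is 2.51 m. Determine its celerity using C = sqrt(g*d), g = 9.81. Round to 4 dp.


Using the shallow-water approximation:
C = sqrt(g * d) = sqrt(9.81 * 2.51)
C = sqrt(24.6231)
C = 4.9622 m/s

4.9622


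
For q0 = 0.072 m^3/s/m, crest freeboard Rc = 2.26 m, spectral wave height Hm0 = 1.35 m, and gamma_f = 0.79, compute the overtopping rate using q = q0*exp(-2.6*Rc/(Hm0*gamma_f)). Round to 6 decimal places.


q = q0 * exp(-2.6 * Rc / (Hm0 * gamma_f))
Exponent = -2.6 * 2.26 / (1.35 * 0.79)
= -2.6 * 2.26 / 1.0665
= -5.509611
exp(-5.509611) = 0.004048
q = 0.072 * 0.004048
q = 0.000291 m^3/s/m

0.000291


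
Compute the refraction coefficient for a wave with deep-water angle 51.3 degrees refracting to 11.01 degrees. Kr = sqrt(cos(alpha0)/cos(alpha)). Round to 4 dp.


Kr = sqrt(cos(alpha0) / cos(alpha))
cos(51.3) = 0.625243
cos(11.01) = 0.981594
Kr = sqrt(0.625243 / 0.981594)
Kr = sqrt(0.636967)
Kr = 0.7981

0.7981


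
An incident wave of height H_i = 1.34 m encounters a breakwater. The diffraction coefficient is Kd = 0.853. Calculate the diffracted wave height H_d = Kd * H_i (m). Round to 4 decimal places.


H_d = Kd * H_i
H_d = 0.853 * 1.34
H_d = 1.1430 m

1.1430


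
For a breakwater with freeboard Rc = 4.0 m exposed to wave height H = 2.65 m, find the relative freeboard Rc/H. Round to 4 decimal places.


Relative freeboard = Rc / H
= 4.0 / 2.65
= 1.5094

1.5094


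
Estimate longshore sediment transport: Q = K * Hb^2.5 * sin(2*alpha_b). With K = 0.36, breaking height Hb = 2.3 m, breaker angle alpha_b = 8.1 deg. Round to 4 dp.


Q = K * Hb^2.5 * sin(2 * alpha_b)
Hb^2.5 = 2.3^2.5 = 8.022682
sin(2 * 8.1) = sin(16.2) = 0.278991
Q = 0.36 * 8.022682 * 0.278991
Q = 0.8058 m^3/s

0.8058


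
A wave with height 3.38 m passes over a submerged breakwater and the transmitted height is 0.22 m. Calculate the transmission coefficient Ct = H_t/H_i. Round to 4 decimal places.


Ct = H_t / H_i
Ct = 0.22 / 3.38
Ct = 0.0651

0.0651


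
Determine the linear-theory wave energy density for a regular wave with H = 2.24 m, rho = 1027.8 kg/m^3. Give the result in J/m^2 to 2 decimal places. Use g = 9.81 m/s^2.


E = (1/8) * rho * g * H^2
E = (1/8) * 1027.8 * 9.81 * 2.24^2
E = 0.125 * 1027.8 * 9.81 * 5.0176
E = 6323.88 J/m^2

6323.88


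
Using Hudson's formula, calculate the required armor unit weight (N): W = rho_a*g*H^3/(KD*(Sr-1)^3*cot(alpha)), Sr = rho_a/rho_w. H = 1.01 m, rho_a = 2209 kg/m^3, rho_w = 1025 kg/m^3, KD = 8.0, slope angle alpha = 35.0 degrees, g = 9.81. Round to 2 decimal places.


Sr = rho_a / rho_w = 2209 / 1025 = 2.155122
(Sr - 1) = 1.155122
(Sr - 1)^3 = 1.541287
cot(35.0) = 1 / tan(35.0) = 1 / 0.700208 = 1.428148
Numerator = 2209 * 9.81 * 1.01^3 = 22326.9215
Denominator = 8.0 * 1.541287 * 1.428148 = 17.609487
W = 22326.9215 / 17.609487
W = 1267.89 N

1267.89


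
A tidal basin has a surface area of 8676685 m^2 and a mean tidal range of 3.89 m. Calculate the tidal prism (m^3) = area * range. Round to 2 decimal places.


Tidal prism = Area * Tidal range
P = 8676685 * 3.89
P = 33752304.65 m^3

33752304.65


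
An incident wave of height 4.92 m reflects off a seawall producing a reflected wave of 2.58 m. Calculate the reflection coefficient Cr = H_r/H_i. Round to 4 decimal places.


Cr = H_r / H_i
Cr = 2.58 / 4.92
Cr = 0.5244

0.5244


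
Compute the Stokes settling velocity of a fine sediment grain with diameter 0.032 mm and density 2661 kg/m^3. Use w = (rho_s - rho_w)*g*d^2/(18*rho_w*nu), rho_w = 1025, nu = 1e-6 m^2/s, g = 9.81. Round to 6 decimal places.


w = (rho_s - rho_w) * g * d^2 / (18 * rho_w * nu)
d = 0.032 mm = 0.000032 m
rho_s - rho_w = 2661 - 1025 = 1636
Numerator = 1636 * 9.81 * (0.000032)^2 = 0.000016434340
Denominator = 18 * 1025 * 1e-6 = 0.018450
w = 0.000891 m/s

0.000891


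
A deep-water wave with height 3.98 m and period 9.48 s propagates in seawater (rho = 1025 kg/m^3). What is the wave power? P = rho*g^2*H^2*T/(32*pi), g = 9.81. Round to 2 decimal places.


P = rho * g^2 * H^2 * T / (32 * pi)
P = 1025 * 9.81^2 * 3.98^2 * 9.48 / (32 * pi)
P = 1025 * 96.2361 * 15.8404 * 9.48 / 100.53096
P = 147345.38 W/m

147345.38


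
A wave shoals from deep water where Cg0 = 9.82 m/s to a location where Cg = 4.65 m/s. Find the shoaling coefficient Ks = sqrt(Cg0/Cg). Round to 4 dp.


Ks = sqrt(Cg0 / Cg)
Ks = sqrt(9.82 / 4.65)
Ks = sqrt(2.1118)
Ks = 1.4532

1.4532


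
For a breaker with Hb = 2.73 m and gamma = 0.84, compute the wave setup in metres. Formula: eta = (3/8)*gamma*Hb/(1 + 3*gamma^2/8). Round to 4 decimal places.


eta = (3/8) * gamma * Hb / (1 + 3*gamma^2/8)
Numerator = (3/8) * 0.84 * 2.73 = 0.859950
Denominator = 1 + 3*0.84^2/8 = 1 + 0.264600 = 1.264600
eta = 0.859950 / 1.264600
eta = 0.6800 m

0.6800


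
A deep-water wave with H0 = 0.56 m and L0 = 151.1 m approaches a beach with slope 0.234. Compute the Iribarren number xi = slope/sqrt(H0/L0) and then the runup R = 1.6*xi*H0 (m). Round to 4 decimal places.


xi = slope / sqrt(H0/L0)
H0/L0 = 0.56/151.1 = 0.003706
sqrt(0.003706) = 0.060878
xi = 0.234 / 0.060878 = 3.843741
R = 1.6 * xi * H0 = 1.6 * 3.843741 * 0.56
R = 3.4440 m

3.4440


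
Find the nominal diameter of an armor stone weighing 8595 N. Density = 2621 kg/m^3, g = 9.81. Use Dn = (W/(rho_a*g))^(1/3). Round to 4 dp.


V = W / (rho_a * g)
V = 8595 / (2621 * 9.81)
V = 8595 / 25712.01
V = 0.334280 m^3
Dn = V^(1/3) = 0.334280^(1/3)
Dn = 0.6940 m

0.6940


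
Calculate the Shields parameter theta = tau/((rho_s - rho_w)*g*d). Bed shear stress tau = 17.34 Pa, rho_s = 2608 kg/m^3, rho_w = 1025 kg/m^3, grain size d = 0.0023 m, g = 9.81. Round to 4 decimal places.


theta = tau / ((rho_s - rho_w) * g * d)
rho_s - rho_w = 2608 - 1025 = 1583
Denominator = 1583 * 9.81 * 0.0023 = 35.717229
theta = 17.34 / 35.717229
theta = 0.4855

0.4855


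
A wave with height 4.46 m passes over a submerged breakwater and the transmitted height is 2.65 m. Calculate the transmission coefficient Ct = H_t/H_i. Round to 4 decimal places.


Ct = H_t / H_i
Ct = 2.65 / 4.46
Ct = 0.5942

0.5942


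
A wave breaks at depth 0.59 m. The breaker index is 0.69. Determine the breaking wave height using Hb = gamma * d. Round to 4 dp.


Hb = gamma * d
Hb = 0.69 * 0.59
Hb = 0.4071 m

0.4071


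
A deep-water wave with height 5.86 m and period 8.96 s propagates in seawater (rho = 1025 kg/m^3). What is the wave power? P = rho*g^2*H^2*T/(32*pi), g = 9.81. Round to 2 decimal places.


P = rho * g^2 * H^2 * T / (32 * pi)
P = 1025 * 9.81^2 * 5.86^2 * 8.96 / (32 * pi)
P = 1025 * 96.2361 * 34.3396 * 8.96 / 100.53096
P = 301901.50 W/m

301901.50


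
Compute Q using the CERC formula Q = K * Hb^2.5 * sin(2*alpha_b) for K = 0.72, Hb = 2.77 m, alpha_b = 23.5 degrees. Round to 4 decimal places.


Q = K * Hb^2.5 * sin(2 * alpha_b)
Hb^2.5 = 2.77^2.5 = 12.770251
sin(2 * 23.5) = sin(47.0) = 0.731354
Q = 0.72 * 12.770251 * 0.731354
Q = 6.7245 m^3/s

6.7245


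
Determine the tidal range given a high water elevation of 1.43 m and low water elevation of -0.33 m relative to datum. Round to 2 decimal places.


Tidal range = High water - Low water
Tidal range = 1.43 - (-0.33)
Tidal range = 1.76 m

1.76


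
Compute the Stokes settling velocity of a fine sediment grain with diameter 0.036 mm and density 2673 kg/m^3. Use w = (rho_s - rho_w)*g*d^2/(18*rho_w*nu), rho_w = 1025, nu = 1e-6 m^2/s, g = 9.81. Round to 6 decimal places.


w = (rho_s - rho_w) * g * d^2 / (18 * rho_w * nu)
d = 0.036 mm = 0.000036 m
rho_s - rho_w = 2673 - 1025 = 1648
Numerator = 1648 * 9.81 * (0.000036)^2 = 0.000020952276
Denominator = 18 * 1025 * 1e-6 = 0.018450
w = 0.001136 m/s

0.001136


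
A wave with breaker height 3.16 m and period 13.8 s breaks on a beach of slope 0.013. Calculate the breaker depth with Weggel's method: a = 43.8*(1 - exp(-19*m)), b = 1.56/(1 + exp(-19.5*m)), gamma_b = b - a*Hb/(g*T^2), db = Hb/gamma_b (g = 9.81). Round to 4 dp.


a = 43.8 * (1 - exp(-19 * m))
exp(-19 * 0.013) = exp(-0.2470) = 0.781141
a = 43.8 * (1 - 0.781141) = 9.586038
b = 1.56 / (1 + exp(-19.5 * m))
exp(-19.5 * 0.013) = exp(-0.2535) = 0.776080
b = 1.56 / (1 + 0.776080) = 0.878339
Hb / (g * T^2) = 3.16 / (9.81 * 13.8^2) = 3.16 / 1868.2164 = 0.00169145
gamma_b = b - a * Hb/(g*T^2) = 0.878339 - 9.586038 * 0.00169145 = 0.862125
db = Hb / gamma_b = 3.16 / 0.862125
db = 3.6654 m

3.6654


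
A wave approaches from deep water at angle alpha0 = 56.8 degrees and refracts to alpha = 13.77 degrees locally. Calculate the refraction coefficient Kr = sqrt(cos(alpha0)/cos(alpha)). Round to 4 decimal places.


Kr = sqrt(cos(alpha0) / cos(alpha))
cos(56.8) = 0.547563
cos(13.77) = 0.971259
Kr = sqrt(0.547563 / 0.971259)
Kr = sqrt(0.563766)
Kr = 0.7508

0.7508


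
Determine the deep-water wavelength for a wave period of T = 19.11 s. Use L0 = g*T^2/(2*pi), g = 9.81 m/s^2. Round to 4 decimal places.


L0 = g * T^2 / (2 * pi)
L0 = 9.81 * 19.11^2 / (2 * pi)
L0 = 9.81 * 365.1921 / 6.28319
L0 = 3582.5345 / 6.28319
L0 = 570.1781 m

570.1781


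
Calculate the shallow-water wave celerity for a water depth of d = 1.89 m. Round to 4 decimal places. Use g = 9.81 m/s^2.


Using the shallow-water approximation:
C = sqrt(g * d) = sqrt(9.81 * 1.89)
C = sqrt(18.5409)
C = 4.3059 m/s

4.3059


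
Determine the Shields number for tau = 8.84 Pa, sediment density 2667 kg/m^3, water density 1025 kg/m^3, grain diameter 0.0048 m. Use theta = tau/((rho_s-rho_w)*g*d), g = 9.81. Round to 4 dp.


theta = tau / ((rho_s - rho_w) * g * d)
rho_s - rho_w = 2667 - 1025 = 1642
Denominator = 1642 * 9.81 * 0.0048 = 77.318496
theta = 8.84 / 77.318496
theta = 0.1143

0.1143


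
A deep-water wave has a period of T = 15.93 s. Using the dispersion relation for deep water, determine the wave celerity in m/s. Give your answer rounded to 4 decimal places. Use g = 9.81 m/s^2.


We use the deep-water celerity formula:
C = g * T / (2 * pi)
C = 9.81 * 15.93 / (2 * 3.14159...)
C = 156.273300 / 6.283185
C = 24.8717 m/s

24.8717


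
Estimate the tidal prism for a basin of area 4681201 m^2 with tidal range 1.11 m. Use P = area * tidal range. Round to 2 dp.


Tidal prism = Area * Tidal range
P = 4681201 * 1.11
P = 5196133.11 m^3

5196133.11


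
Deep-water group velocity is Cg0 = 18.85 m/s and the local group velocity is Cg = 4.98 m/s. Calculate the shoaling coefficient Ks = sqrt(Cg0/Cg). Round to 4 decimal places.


Ks = sqrt(Cg0 / Cg)
Ks = sqrt(18.85 / 4.98)
Ks = sqrt(3.7851)
Ks = 1.9455

1.9455


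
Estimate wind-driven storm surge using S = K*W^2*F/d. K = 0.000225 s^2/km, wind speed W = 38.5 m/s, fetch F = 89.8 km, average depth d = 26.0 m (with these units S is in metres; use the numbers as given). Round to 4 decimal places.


S = K * W^2 * F / d
W^2 = 38.5^2 = 1482.25
S = 0.000225 * 1482.25 * 89.8 / 26.0
Numerator = 0.000225 * 1482.25 * 89.8 = 29.948861
S = 29.948861 / 26.0 = 1.1519 m

1.1519


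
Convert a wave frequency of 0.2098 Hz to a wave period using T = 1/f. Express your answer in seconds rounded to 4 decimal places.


T = 1 / f
T = 1 / 0.2098
T = 4.7664 s

4.7664


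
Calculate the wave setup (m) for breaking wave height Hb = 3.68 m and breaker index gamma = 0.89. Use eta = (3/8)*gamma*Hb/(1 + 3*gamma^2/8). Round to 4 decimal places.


eta = (3/8) * gamma * Hb / (1 + 3*gamma^2/8)
Numerator = (3/8) * 0.89 * 3.68 = 1.228200
Denominator = 1 + 3*0.89^2/8 = 1 + 0.297038 = 1.297038
eta = 1.228200 / 1.297038
eta = 0.9469 m

0.9469


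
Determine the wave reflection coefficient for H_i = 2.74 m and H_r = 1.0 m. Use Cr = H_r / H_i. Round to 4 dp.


Cr = H_r / H_i
Cr = 1.0 / 2.74
Cr = 0.3650

0.3650


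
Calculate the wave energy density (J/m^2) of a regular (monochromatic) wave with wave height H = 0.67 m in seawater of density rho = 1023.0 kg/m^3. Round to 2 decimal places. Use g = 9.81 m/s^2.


E = (1/8) * rho * g * H^2
E = (1/8) * 1023.0 * 9.81 * 0.67^2
E = 0.125 * 1023.0 * 9.81 * 0.4489
E = 563.12 J/m^2

563.12


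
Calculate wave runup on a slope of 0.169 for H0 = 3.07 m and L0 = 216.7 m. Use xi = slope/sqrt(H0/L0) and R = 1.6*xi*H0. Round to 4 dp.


xi = slope / sqrt(H0/L0)
H0/L0 = 3.07/216.7 = 0.014167
sqrt(0.014167) = 0.119025
xi = 0.169 / 0.119025 = 1.419865
R = 1.6 * xi * H0 = 1.6 * 1.419865 * 3.07
R = 6.9744 m

6.9744


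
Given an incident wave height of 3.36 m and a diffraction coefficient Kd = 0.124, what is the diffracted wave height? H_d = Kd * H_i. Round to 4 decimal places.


H_d = Kd * H_i
H_d = 0.124 * 3.36
H_d = 0.4166 m

0.4166


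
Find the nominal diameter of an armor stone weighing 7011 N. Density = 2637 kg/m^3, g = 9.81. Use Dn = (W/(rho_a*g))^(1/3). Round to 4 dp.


V = W / (rho_a * g)
V = 7011 / (2637 * 9.81)
V = 7011 / 25868.97
V = 0.271020 m^3
Dn = V^(1/3) = 0.271020^(1/3)
Dn = 0.6471 m

0.6471


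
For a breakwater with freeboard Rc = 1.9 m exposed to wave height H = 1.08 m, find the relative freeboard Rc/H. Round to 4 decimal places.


Relative freeboard = Rc / H
= 1.9 / 1.08
= 1.7593

1.7593


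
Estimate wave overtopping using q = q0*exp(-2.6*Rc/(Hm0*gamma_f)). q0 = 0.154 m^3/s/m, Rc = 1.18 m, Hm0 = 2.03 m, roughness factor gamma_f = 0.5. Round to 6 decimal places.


q = q0 * exp(-2.6 * Rc / (Hm0 * gamma_f))
Exponent = -2.6 * 1.18 / (2.03 * 0.5)
= -2.6 * 1.18 / 1.0150
= -3.022660
exp(-3.022660) = 0.048672
q = 0.154 * 0.048672
q = 0.007495 m^3/s/m

0.007495


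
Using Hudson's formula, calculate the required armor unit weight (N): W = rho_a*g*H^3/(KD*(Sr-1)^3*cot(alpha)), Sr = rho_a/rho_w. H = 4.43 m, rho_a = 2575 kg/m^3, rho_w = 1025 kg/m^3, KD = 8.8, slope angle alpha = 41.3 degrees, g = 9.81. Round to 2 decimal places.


Sr = rho_a / rho_w = 2575 / 1025 = 2.512195
(Sr - 1) = 1.512195
(Sr - 1)^3 = 3.457988
cot(41.3) = 1 / tan(41.3) = 1 / 0.878521 = 1.138276
Numerator = 2575 * 9.81 * 4.43^3 = 2196126.8386
Denominator = 8.8 * 3.457988 * 1.138276 = 34.638079
W = 2196126.8386 / 34.638079
W = 63402.10 N

63402.10


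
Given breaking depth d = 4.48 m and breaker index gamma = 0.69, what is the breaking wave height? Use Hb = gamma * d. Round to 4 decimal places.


Hb = gamma * d
Hb = 0.69 * 4.48
Hb = 3.0912 m

3.0912


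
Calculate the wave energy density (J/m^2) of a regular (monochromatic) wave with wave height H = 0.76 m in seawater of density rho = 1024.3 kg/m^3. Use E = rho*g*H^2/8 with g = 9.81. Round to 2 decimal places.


E = (1/8) * rho * g * H^2
E = (1/8) * 1024.3 * 9.81 * 0.76^2
E = 0.125 * 1024.3 * 9.81 * 0.5776
E = 725.49 J/m^2

725.49


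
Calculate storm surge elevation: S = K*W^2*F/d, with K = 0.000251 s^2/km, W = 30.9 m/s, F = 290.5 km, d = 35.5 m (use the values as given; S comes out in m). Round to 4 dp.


S = K * W^2 * F / d
W^2 = 30.9^2 = 954.81
S = 0.000251 * 954.81 * 290.5 / 35.5
Numerator = 0.000251 * 954.81 * 290.5 = 69.620449
S = 69.620449 / 35.5 = 1.9611 m

1.9611


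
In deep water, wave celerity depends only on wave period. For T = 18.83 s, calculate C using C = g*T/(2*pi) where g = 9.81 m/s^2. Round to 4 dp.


We use the deep-water celerity formula:
C = g * T / (2 * pi)
C = 9.81 * 18.83 / (2 * 3.14159...)
C = 184.722300 / 6.283185
C = 29.3995 m/s

29.3995


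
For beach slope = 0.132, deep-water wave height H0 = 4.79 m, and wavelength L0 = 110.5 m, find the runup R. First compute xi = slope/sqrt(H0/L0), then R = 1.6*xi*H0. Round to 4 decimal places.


xi = slope / sqrt(H0/L0)
H0/L0 = 4.79/110.5 = 0.043348
sqrt(0.043348) = 0.208203
xi = 0.132 / 0.208203 = 0.633997
R = 1.6 * xi * H0 = 1.6 * 0.633997 * 4.79
R = 4.8590 m

4.8590


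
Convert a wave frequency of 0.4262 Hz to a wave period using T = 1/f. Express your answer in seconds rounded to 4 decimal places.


T = 1 / f
T = 1 / 0.4262
T = 2.3463 s

2.3463


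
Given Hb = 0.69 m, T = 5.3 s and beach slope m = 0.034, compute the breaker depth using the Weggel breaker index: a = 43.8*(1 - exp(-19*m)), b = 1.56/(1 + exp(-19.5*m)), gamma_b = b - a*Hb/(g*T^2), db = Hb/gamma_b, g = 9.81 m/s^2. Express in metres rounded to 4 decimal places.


a = 43.8 * (1 - exp(-19 * m))
exp(-19 * 0.034) = exp(-0.6460) = 0.524138
a = 43.8 * (1 - 0.524138) = 20.842749
b = 1.56 / (1 + exp(-19.5 * m))
exp(-19.5 * 0.034) = exp(-0.6630) = 0.515303
b = 1.56 / (1 + 0.515303) = 1.029497
Hb / (g * T^2) = 0.69 / (9.81 * 5.3^2) = 0.69 / 275.5629 = 0.00250397
gamma_b = b - a * Hb/(g*T^2) = 1.029497 - 20.842749 * 0.00250397 = 0.977307
db = Hb / gamma_b = 0.69 / 0.977307
db = 0.7060 m

0.7060


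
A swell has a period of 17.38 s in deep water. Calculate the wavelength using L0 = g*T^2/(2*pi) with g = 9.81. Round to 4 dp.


L0 = g * T^2 / (2 * pi)
L0 = 9.81 * 17.38^2 / (2 * pi)
L0 = 9.81 * 302.0644 / 6.28319
L0 = 2963.2518 / 6.28319
L0 = 471.6162 m

471.6162


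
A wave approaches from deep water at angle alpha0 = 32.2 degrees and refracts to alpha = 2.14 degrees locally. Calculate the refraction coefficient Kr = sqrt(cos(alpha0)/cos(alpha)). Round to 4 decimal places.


Kr = sqrt(cos(alpha0) / cos(alpha))
cos(32.2) = 0.846193
cos(2.14) = 0.999303
Kr = sqrt(0.846193 / 0.999303)
Kr = sqrt(0.846784)
Kr = 0.9202

0.9202


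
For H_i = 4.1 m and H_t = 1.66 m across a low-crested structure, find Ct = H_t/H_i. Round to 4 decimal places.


Ct = H_t / H_i
Ct = 1.66 / 4.1
Ct = 0.4049

0.4049


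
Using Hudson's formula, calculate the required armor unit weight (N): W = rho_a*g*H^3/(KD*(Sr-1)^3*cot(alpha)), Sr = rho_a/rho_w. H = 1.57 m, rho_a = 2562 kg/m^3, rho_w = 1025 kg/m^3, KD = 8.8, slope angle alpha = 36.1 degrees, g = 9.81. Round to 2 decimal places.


Sr = rho_a / rho_w = 2562 / 1025 = 2.499512
(Sr - 1) = 1.499512
(Sr - 1)^3 = 3.371708
cot(36.1) = 1 / tan(36.1) = 1 / 0.729213 = 1.371342
Numerator = 2562 * 9.81 * 1.57^3 = 97262.8721
Denominator = 8.8 * 3.371708 * 1.371342 = 40.689144
W = 97262.8721 / 40.689144
W = 2390.39 N

2390.39


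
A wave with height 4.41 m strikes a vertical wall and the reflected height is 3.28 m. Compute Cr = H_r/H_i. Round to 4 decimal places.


Cr = H_r / H_i
Cr = 3.28 / 4.41
Cr = 0.7438

0.7438


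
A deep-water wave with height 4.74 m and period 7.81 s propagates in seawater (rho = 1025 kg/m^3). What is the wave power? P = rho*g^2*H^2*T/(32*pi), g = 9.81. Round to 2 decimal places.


P = rho * g^2 * H^2 * T / (32 * pi)
P = 1025 * 9.81^2 * 4.74^2 * 7.81 / (32 * pi)
P = 1025 * 96.2361 * 22.4676 * 7.81 / 100.53096
P = 172174.86 W/m

172174.86


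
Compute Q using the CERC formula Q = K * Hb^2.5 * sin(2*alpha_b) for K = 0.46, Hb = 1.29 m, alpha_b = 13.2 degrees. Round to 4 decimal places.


Q = K * Hb^2.5 * sin(2 * alpha_b)
Hb^2.5 = 1.29^2.5 = 1.890054
sin(2 * 13.2) = sin(26.4) = 0.444635
Q = 0.46 * 1.890054 * 0.444635
Q = 0.3866 m^3/s

0.3866


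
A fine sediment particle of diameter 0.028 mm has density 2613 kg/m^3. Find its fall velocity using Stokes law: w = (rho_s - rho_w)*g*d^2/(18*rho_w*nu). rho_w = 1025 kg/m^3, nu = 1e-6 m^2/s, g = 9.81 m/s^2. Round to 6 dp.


w = (rho_s - rho_w) * g * d^2 / (18 * rho_w * nu)
d = 0.028 mm = 0.000028 m
rho_s - rho_w = 2613 - 1025 = 1588
Numerator = 1588 * 9.81 * (0.000028)^2 = 0.000012213372
Denominator = 18 * 1025 * 1e-6 = 0.018450
w = 0.000662 m/s

0.000662


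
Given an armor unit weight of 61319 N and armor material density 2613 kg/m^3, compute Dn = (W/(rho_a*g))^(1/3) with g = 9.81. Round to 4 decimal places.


V = W / (rho_a * g)
V = 61319 / (2613 * 9.81)
V = 61319 / 25633.53
V = 2.392140 m^3
Dn = V^(1/3) = 2.392140^(1/3)
Dn = 1.3374 m

1.3374


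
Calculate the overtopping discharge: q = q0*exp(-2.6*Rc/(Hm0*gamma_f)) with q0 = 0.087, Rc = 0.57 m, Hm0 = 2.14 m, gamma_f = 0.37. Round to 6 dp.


q = q0 * exp(-2.6 * Rc / (Hm0 * gamma_f))
Exponent = -2.6 * 0.57 / (2.14 * 0.37)
= -2.6 * 0.57 / 0.7918
= -1.871685
exp(-1.871685) = 0.153864
q = 0.087 * 0.153864
q = 0.013386 m^3/s/m

0.013386


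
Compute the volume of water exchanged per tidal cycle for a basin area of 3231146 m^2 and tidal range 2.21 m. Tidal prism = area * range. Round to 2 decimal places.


Tidal prism = Area * Tidal range
P = 3231146 * 2.21
P = 7140832.66 m^3

7140832.66


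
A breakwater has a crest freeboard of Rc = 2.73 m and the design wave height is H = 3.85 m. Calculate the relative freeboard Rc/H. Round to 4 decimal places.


Relative freeboard = Rc / H
= 2.73 / 3.85
= 0.7091

0.7091


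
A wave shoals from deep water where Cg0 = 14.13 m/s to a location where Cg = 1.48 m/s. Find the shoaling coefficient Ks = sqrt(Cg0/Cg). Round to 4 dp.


Ks = sqrt(Cg0 / Cg)
Ks = sqrt(14.13 / 1.48)
Ks = sqrt(9.5473)
Ks = 3.0899

3.0899


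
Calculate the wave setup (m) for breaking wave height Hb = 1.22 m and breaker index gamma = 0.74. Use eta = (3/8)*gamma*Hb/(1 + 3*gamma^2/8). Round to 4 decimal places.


eta = (3/8) * gamma * Hb / (1 + 3*gamma^2/8)
Numerator = (3/8) * 0.74 * 1.22 = 0.338550
Denominator = 1 + 3*0.74^2/8 = 1 + 0.205350 = 1.205350
eta = 0.338550 / 1.205350
eta = 0.2809 m

0.2809
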